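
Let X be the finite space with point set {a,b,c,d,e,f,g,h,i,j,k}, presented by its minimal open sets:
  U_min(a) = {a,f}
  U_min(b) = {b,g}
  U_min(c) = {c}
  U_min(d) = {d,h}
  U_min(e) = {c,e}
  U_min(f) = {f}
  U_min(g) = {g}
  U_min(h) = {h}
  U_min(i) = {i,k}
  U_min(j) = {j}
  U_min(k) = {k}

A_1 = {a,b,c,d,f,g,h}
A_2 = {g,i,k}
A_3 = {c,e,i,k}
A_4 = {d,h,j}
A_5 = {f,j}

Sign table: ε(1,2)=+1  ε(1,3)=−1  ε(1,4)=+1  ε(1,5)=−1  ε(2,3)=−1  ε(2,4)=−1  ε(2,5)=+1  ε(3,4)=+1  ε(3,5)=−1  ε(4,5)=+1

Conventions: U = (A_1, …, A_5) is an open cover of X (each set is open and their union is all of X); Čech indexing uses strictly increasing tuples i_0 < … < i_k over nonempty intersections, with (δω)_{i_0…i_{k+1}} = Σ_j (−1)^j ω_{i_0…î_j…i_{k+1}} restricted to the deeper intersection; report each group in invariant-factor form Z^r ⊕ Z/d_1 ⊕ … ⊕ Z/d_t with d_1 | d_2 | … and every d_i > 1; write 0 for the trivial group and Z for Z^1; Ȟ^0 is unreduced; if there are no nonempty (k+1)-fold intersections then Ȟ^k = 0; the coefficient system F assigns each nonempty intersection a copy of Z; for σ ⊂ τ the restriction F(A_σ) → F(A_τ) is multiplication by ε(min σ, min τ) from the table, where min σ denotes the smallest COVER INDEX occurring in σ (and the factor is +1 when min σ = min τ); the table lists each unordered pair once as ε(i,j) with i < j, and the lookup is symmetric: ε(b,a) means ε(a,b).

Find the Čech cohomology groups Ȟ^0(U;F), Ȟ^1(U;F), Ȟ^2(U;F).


Ȟ^0(U;F) ≅ 0; Ȟ^1(U;F) ≅ Z ⊕ Z/2; Ȟ^2(U;F) ≅ 0

cover nerve:
  A12={g} A13={c} A14={d,h} A15={f} A23={i,k} A45={j}
C dims 5,6; δ0: rk 5, SNF 1^4·2
Ȟ^0: (5−5)−0=0 ⇒ 0
Ȟ^1: (6−0)−5=1 plus torsion [2] ⇒ Z ⊕ Z/2
Ȟ^2: (0−0)−0=0 ⇒ 0


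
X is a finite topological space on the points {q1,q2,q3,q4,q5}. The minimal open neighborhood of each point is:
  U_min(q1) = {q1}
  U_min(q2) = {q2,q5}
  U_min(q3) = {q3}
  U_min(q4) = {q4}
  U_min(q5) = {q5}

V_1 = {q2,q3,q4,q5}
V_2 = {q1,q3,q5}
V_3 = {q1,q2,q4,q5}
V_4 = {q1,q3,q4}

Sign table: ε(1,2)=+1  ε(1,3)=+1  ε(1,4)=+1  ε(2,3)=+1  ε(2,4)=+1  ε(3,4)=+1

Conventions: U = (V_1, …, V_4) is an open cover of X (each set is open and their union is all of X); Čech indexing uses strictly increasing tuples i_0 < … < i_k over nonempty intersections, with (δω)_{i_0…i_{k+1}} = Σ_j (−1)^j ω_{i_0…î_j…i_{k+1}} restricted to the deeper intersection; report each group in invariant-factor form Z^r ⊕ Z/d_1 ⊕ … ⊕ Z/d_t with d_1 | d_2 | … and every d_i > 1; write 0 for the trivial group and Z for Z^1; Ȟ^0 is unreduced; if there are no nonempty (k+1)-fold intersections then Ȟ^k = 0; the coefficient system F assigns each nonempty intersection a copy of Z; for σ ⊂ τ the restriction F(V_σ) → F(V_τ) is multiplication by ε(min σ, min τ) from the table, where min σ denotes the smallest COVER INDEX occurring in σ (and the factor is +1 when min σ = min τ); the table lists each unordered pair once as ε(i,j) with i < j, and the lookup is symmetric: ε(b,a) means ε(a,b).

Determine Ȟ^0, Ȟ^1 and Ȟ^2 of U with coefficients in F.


Ȟ^0 = Z, Ȟ^1 = 0, Ȟ^2 = Z

nerve of the cover:
  V12={q3,q5} V13={q2,q4,q5} V14={q3,q4} V23={q1,q5} V24={q1,q3} V34={q1,q4}
  V123={q5} V124={q3} V134={q4} V234={q1}
C dims 4,6,4; δ0: rk 3, SNF 1^3; δ1: rk 3, SNF 1^3
Ȟ^0 = (4 − 3) − 0 = 1, so Ȟ^0 ≅ Z
Ȟ^1 = (6 − 3) − 3 = 0, so Ȟ^1 ≅ 0
Ȟ^2 = (4 − 0) − 3 = 1, so Ȟ^2 ≅ Z


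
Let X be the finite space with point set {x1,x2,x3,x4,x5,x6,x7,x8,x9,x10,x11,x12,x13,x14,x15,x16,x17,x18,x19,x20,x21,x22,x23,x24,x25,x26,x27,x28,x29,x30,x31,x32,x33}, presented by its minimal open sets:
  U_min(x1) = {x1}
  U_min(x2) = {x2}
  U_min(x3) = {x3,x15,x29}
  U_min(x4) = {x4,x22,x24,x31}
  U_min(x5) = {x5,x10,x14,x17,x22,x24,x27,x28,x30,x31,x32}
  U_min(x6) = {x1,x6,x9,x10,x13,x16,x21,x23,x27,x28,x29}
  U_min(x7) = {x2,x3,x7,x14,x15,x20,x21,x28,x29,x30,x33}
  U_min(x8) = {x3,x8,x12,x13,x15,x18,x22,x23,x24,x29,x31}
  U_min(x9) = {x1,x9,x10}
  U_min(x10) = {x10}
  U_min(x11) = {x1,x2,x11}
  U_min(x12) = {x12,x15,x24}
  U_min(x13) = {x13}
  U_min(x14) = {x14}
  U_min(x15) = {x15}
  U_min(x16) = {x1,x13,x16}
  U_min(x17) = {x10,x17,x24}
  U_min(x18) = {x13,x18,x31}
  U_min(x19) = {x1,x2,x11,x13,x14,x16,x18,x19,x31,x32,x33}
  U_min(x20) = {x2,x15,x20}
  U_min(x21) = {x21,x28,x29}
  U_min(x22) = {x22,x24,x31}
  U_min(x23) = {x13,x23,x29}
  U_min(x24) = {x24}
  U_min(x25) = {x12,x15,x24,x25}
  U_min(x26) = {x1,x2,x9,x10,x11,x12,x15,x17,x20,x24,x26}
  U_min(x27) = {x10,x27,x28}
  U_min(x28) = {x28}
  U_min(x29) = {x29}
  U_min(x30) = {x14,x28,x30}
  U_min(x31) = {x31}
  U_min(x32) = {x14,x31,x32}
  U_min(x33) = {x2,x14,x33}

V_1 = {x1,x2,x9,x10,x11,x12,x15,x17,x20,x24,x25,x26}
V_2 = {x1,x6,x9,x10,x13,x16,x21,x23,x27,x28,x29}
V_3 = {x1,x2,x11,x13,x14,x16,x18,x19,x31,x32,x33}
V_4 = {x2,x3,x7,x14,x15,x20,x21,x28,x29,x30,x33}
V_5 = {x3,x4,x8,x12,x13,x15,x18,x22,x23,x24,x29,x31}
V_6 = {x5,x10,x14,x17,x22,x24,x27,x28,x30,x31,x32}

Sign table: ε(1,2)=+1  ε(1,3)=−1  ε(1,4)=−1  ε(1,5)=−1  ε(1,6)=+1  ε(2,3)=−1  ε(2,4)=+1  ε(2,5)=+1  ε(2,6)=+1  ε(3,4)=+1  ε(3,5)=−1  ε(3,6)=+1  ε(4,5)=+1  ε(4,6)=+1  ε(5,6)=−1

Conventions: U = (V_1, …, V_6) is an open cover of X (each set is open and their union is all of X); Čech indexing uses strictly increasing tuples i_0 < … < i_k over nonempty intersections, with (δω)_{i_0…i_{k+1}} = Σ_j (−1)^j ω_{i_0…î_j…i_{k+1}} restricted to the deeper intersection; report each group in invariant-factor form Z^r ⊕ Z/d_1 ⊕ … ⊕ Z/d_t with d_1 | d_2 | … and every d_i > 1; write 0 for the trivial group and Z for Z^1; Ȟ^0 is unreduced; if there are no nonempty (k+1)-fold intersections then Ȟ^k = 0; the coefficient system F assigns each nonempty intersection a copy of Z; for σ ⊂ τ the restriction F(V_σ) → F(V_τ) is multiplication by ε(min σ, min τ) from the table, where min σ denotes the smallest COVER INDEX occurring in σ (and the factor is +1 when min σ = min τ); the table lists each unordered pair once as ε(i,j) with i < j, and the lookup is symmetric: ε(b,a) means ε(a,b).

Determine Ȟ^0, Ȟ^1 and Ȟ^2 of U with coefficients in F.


nerve simplices:
  V12={x1,x9,x10} V13={x1,x2,x11} V14={x2,x15,x20} V15={x12,x15,x24} V16={x10,x17,x24} V23={x1,x13,x16} V24={x21,x28,x29} V25={x13,x23,x29} V26={x10,x27,x28} V34={x2,x14,x33} V35={x13,x18,x31} V36={x14,x31,x32} V45={x3,x15,x29} V46={x14,x28,x30} V56={x22,x24,x31}
  V123={x1} V126={x10} V134={x2} V145={x15} V156={x24} V235={x13} V245={x29} V246={x28} V346={x14} V356={x31}
C dims 6,15,10; δ0: rk 6, SNF 1^5·2; δ1: rk 9, SNF 1^9
degree 0: 6−6−0 = 0 → Ȟ^0 ≅ 0
degree 1: 15−9−6 = 0 plus torsion [2] → Ȟ^1 ≅ Z/2
degree 2: 10−0−9 = 1 → Ȟ^2 ≅ Z

Ȟ^0(U;F) ≅ 0, Ȟ^1(U;F) ≅ Z/2, Ȟ^2(U;F) ≅ Z


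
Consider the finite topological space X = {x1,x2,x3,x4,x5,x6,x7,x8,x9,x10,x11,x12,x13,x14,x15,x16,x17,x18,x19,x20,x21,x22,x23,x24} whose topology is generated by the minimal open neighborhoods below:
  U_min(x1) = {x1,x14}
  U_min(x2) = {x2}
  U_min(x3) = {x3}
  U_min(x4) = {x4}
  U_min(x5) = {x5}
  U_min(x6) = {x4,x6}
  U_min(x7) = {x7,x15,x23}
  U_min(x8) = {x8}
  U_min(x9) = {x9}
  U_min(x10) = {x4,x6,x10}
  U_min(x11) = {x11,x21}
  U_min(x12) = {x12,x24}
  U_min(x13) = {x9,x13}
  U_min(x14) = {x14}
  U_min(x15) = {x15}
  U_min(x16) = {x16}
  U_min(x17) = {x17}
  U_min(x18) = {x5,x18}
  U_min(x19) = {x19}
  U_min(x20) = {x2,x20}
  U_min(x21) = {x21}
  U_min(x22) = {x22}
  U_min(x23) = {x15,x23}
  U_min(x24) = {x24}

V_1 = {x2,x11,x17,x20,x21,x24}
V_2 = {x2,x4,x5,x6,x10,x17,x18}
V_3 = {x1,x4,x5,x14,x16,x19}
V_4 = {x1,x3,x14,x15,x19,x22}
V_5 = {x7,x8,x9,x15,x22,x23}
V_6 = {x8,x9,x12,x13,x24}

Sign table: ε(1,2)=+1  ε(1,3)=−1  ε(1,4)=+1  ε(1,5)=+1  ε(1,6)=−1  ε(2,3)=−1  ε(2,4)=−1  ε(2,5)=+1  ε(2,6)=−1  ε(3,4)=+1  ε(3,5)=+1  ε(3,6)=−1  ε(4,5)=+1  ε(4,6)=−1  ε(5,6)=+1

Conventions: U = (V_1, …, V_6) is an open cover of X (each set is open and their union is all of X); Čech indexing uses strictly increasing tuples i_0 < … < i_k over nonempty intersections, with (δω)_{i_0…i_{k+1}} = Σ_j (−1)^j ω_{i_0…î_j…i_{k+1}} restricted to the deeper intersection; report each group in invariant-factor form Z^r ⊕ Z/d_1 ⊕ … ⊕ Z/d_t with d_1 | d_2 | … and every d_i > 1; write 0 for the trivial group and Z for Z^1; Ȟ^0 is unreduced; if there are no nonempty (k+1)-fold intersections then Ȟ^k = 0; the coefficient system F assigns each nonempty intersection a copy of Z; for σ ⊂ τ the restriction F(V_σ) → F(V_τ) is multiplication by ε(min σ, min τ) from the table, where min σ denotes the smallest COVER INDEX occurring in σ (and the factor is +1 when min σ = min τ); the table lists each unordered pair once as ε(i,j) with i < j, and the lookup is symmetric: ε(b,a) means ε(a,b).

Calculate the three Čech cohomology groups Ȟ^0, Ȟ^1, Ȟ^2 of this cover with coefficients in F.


nerve of the cover:
  V12={x2,x17} V16={x24} V23={x4,x5} V34={x1,x14,x19} V45={x15,x22} V56={x8,x9}
C dims 6,6; δ0: rk 5, SNF 1^5
Ȟ^0 = (6 − 5) − 0 = 1, so Ȟ^0 ≅ Z
Ȟ^1 = (6 − 0) − 5 = 1, so Ȟ^1 ≅ Z
Ȟ^2 = (0 − 0) − 0 = 0, so Ȟ^2 ≅ 0

Ȟ^0 ≅ Z; Ȟ^1 ≅ Z; Ȟ^2 ≅ 0


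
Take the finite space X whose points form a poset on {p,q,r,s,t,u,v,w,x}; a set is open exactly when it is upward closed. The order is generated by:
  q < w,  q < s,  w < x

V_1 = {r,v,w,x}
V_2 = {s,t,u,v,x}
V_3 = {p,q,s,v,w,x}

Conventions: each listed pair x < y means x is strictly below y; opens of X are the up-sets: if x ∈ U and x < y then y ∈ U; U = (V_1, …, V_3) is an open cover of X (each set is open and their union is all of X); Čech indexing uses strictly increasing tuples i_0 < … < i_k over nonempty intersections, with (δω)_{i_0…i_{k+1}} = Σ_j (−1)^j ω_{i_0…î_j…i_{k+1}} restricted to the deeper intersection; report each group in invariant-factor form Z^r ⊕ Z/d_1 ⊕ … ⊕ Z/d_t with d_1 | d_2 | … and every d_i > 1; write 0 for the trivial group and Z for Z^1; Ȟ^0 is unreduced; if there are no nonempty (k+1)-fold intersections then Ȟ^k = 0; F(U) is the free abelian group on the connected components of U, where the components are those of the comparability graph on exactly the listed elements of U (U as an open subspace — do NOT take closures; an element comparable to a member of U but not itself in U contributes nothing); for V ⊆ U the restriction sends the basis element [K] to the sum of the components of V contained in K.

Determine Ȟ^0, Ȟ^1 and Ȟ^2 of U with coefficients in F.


Ȟ^0 ≅ Z^6, Ȟ^1 ≅ 0, Ȟ^2 ≅ 0

nonempty overlaps:
  V12={v,x} V13={v,w,x} V23={s,v,x}
  V123={v,x}
components per intersection:
  V1: {r} {v} {w,x}
  V2: {s} {t} {u} {v} {x}
  V3: {p} {q,s,w,x} {v}
  V12: {v} {x}
  V13: {v} {w,x}
  V23: {s} {v} {x}
  V123: {v} {x}
C dims 11,7,2; δ0: rk 5, SNF 1^5; δ1: rk 2, SNF 1^2
degree 0: 11−5−0 = 6 → Ȟ^0 ≅ Z^6
degree 1: 7−2−5 = 0 → Ȟ^1 ≅ 0
degree 2: 2−0−2 = 0 → Ȟ^2 ≅ 0


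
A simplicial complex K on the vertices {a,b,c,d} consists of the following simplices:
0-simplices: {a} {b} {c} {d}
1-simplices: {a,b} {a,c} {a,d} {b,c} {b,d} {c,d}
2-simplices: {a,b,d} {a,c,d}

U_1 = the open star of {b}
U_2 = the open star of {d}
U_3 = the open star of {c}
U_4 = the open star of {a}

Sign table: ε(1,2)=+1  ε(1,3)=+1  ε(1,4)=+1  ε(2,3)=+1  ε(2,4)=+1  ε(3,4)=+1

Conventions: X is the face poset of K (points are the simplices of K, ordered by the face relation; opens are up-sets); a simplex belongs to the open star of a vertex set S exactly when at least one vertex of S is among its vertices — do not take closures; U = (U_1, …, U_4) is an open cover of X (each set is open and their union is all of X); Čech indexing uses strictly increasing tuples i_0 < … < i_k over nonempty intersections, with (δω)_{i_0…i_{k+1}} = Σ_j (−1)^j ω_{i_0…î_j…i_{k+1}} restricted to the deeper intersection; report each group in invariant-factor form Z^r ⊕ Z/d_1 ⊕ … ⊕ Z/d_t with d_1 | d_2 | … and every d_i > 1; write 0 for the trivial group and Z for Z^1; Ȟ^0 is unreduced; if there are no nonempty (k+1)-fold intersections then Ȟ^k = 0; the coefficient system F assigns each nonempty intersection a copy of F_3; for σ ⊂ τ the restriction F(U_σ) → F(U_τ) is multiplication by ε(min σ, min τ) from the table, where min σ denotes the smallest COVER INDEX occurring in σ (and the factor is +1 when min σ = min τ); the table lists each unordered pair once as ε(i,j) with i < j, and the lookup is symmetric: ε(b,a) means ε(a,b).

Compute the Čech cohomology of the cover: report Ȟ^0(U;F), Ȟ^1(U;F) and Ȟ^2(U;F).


Ȟ^0 ≅ Z/3; Ȟ^1 ≅ Z/3; Ȟ^2 ≅ 0

intersection data:
  U1={{b},{a,b},{b,c},{b,d},{a,b,d}} U2={{d},{a,d},{b,d},{c,d},{a,b,d},{a,c,d}} U3={{c},{a,c},{b,c},{c,d},{a,c,d}} U4={{a},{a,b},{a,c},{a,d},{a,b,d},{a,c,d}}
  U12={{b,d},{a,b,d}} U13={{b,c}} U14={{a,b},{a,b,d}} U23={{c,d},{a,c,d}} U24={{a,d},{a,b,d},{a,c,d}} U34={{a,c},{a,c,d}}
  U124={{a,b,d}} U234={{a,c,d}}
C dims 4,6,2; δ0: rk_F3 3; δ1: rk_F3 2
Ȟ^0 = (4 − 3) − 0 = 1, so Ȟ^0 ≅ Z/3
Ȟ^1 = (6 − 2) − 3 = 1, so Ȟ^1 ≅ Z/3
Ȟ^2 = (2 − 0) − 2 = 0, so Ȟ^2 ≅ 0


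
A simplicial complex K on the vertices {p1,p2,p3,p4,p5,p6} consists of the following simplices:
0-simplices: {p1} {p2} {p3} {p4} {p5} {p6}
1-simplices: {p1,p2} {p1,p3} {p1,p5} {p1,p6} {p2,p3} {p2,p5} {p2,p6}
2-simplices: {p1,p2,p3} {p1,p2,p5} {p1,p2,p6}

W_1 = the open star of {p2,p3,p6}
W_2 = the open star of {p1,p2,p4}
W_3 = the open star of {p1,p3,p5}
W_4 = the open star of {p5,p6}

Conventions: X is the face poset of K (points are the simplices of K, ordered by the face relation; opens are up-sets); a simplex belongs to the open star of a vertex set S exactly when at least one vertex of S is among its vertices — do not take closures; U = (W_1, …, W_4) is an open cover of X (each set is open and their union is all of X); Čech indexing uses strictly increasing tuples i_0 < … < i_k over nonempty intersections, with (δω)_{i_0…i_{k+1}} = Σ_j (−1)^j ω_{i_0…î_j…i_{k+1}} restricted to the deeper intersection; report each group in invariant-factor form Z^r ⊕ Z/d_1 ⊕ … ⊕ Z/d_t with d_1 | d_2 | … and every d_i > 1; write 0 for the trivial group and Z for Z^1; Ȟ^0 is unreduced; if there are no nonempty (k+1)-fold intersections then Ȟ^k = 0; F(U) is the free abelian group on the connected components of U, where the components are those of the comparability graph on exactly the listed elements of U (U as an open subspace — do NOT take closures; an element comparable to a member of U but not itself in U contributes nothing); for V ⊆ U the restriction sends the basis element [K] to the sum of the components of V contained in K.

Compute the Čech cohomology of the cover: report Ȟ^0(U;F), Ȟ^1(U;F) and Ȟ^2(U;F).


nonempty intersections:
  W1={{p2},{p3},{p6},{p1,p2},{p1,p3},{p1,p6},{p2,p3},{p2,p5},{p2,p6},{p1,p2,p3},{p1,p2,p5},{p1,p2,p6}} W2={{p1},{p2},{p4},{p1,p2},{p1,p3},{p1,p5},{p1,p6},{p2,p3},{p2,p5},{p2,p6},{p1,p2,p3},{p1,p2,p5},{p1,p2,p6}} W3={{p1},{p3},{p5},{p1,p2},{p1,p3},{p1,p5},{p1,p6},{p2,p3},{p2,p5},{p1,p2,p3},{p1,p2,p5},{p1,p2,p6}} W4={{p5},{p6},{p1,p5},{p1,p6},{p2,p5},{p2,p6},{p1,p2,p5},{p1,p2,p6}}
  W12={{p2},{p1,p2},{p1,p3},{p1,p6},{p2,p3},{p2,p5},{p2,p6},{p1,p2,p3},{p1,p2,p5},{p1,p2,p6}} W13={{p3},{p1,p2},{p1,p3},{p1,p6},{p2,p3},{p2,p5},{p1,p2,p3},{p1,p2,p5},{p1,p2,p6}} W14={{p6},{p1,p6},{p2,p5},{p2,p6},{p1,p2,p5},{p1,p2,p6}} W23={{p1},{p1,p2},{p1,p3},{p1,p5},{p1,p6},{p2,p3},{p2,p5},{p1,p2,p3},{p1,p2,p5},{p1,p2,p6}} W24={{p1,p5},{p1,p6},{p2,p5},{p2,p6},{p1,p2,p5},{p1,p2,p6}} W34={{p5},{p1,p5},{p1,p6},{p2,p5},{p1,p2,p5},{p1,p2,p6}}
  W123={{p1,p2},{p1,p3},{p1,p6},{p2,p3},{p2,p5},{p1,p2,p3},{p1,p2,p5},{p1,p2,p6}} W124={{p1,p6},{p2,p5},{p2,p6},{p1,p2,p5},{p1,p2,p6}} W134={{p1,p6},{p2,p5},{p1,p2,p5},{p1,p2,p6}} W234={{p1,p5},{p1,p6},{p2,p5},{p1,p2,p5},{p1,p2,p6}}
  W1234={{p1,p6},{p2,p5},{p1,p2,p5},{p1,p2,p6}}
components per intersection:
  W1: {{p2},{p3},{p6},{p1,p2},{p1,p3},{p1,p6},{p2,p3},{p2,p5},{p2,p6},{p1,p2,p3},{p1,p2,p5},{p1,p2,p6}}
  W2: {{p1},{p2},{p1,p2},{p1,p3},{p1,p5},{p1,p6},{p2,p3},{p2,p5},{p2,p6},{p1,p2,p3},{p1,p2,p5},{p1,p2,p6}} {{p4}}
  W3: {{p1},{p3},{p5},{p1,p2},{p1,p3},{p1,p5},{p1,p6},{p2,p3},{p2,p5},{p1,p2,p3},{p1,p2,p5},{p1,p2,p6}}
  W4: {{p5},{p1,p5},{p2,p5},{p1,p2,p5}} {{p6},{p1,p6},{p2,p6},{p1,p2,p6}}
  W12: {{p2},{p1,p2},{p1,p3},{p1,p6},{p2,p3},{p2,p5},{p2,p6},{p1,p2,p3},{p1,p2,p5},{p1,p2,p6}}
  W13: {{p3},{p1,p2},{p1,p3},{p1,p6},{p2,p3},{p2,p5},{p1,p2,p3},{p1,p2,p5},{p1,p2,p6}}
  W14: {{p6},{p1,p6},{p2,p6},{p1,p2,p6}} {{p2,p5},{p1,p2,p5}}
  W23: {{p1},{p1,p2},{p1,p3},{p1,p5},{p1,p6},{p2,p3},{p2,p5},{p1,p2,p3},{p1,p2,p5},{p1,p2,p6}}
  W24: {{p1,p5},{p2,p5},{p1,p2,p5}} {{p1,p6},{p2,p6},{p1,p2,p6}}
  W34: {{p5},{p1,p5},{p2,p5},{p1,p2,p5}} {{p1,p6},{p1,p2,p6}}
  W123: {{p1,p2},{p1,p3},{p1,p6},{p2,p3},{p2,p5},{p1,p2,p3},{p1,p2,p5},{p1,p2,p6}}
  W124: {{p1,p6},{p2,p6},{p1,p2,p6}} {{p2,p5},{p1,p2,p5}}
  W134: {{p1,p6},{p1,p2,p6}} {{p2,p5},{p1,p2,p5}}
  W234: {{p1,p5},{p2,p5},{p1,p2,p5}} {{p1,p6},{p1,p2,p6}}
  W1234: {{p1,p6},{p1,p2,p6}} {{p2,p5},{p1,p2,p5}}
C dims 6,9,7,2; δ0: rk 4, SNF 1^4; δ1: rk 5, SNF 1^5; δ2: rk 2, SNF 1^2
Ȟ^0: (6−4)−0=2 ⇒ Z^2
Ȟ^1: (9−5)−4=0 ⇒ 0
Ȟ^2: (7−2)−5=0 ⇒ 0

Ȟ^0 ≅ Z^2,  Ȟ^1 ≅ 0,  Ȟ^2 ≅ 0


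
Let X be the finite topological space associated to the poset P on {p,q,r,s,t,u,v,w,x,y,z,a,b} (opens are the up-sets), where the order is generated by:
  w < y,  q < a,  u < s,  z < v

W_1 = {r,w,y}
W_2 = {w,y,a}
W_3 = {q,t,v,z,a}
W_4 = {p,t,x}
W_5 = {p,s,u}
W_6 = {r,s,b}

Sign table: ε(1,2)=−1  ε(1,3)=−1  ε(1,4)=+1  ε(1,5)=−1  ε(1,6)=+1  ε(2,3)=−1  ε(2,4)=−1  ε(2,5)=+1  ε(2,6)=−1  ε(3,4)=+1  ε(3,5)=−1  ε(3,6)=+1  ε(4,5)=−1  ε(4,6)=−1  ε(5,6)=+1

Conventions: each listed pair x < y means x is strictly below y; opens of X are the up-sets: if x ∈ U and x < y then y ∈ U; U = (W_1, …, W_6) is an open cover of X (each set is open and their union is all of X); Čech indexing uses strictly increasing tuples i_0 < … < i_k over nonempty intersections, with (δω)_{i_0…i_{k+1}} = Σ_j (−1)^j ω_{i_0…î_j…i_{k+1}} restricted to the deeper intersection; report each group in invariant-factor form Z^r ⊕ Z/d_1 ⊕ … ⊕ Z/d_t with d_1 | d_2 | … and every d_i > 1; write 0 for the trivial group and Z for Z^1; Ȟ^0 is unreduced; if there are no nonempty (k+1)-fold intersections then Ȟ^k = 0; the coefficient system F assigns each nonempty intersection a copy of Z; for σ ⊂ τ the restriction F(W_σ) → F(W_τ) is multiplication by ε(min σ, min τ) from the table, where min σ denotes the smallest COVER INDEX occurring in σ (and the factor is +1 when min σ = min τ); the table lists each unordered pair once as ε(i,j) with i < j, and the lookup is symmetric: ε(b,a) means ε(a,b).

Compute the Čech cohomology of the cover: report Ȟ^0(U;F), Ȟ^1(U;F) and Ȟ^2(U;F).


nonempty intersections:
  W12={w,y} W16={r} W23={a} W34={t} W45={p} W56={s}
C dims 6,6; δ0: rk 6, SNF 1^5·2
Ȟ^0: (6−6)−0=0 ⇒ 0
Ȟ^1: (6−0)−6=0 plus torsion [2] ⇒ Z/2
Ȟ^2: (0−0)−0=0 ⇒ 0

Ȟ^0 ≅ 0, Ȟ^1 ≅ Z/2, Ȟ^2 ≅ 0


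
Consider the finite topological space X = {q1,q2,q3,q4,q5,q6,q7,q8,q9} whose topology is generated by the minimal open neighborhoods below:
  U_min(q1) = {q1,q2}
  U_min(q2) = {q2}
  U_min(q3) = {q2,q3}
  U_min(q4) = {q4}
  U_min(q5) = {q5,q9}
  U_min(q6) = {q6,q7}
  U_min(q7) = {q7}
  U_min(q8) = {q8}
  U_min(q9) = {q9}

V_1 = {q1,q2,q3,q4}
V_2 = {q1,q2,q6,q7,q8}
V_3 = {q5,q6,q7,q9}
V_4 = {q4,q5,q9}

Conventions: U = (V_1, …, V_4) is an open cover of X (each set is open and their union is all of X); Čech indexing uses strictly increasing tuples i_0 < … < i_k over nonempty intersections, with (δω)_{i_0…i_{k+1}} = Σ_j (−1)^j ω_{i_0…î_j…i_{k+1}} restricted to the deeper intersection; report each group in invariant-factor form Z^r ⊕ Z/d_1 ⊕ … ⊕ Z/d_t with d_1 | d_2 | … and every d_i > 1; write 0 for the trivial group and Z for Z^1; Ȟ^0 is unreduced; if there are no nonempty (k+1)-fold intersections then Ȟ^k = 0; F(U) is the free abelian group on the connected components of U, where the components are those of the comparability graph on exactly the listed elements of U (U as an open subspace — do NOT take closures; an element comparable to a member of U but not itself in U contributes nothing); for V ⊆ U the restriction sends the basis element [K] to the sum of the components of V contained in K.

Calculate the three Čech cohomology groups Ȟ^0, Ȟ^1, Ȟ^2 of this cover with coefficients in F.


Ȟ^0(U;F) ≅ Z^5, Ȟ^1(U;F) ≅ 0 and Ȟ^2(U;F) ≅ 0

nonempty intersections:
  V12={q1,q2} V14={q4} V23={q6,q7} V34={q5,q9}
components per intersection:
  V1: {q1,q2,q3} {q4}
  V2: {q1,q2} {q6,q7} {q8}
  V3: {q5,q9} {q6,q7}
  V4: {q4} {q5,q9}
  V12: {q1,q2}
  V14: {q4}
  V23: {q6,q7}
  V34: {q5,q9}
C dims 9,4; δ0: rk 4, SNF 1^4
Ȟ^0: (9−4)−0=5 ⇒ Z^5
Ȟ^1: (4−0)−4=0 ⇒ 0
Ȟ^2: (0−0)−0=0 ⇒ 0


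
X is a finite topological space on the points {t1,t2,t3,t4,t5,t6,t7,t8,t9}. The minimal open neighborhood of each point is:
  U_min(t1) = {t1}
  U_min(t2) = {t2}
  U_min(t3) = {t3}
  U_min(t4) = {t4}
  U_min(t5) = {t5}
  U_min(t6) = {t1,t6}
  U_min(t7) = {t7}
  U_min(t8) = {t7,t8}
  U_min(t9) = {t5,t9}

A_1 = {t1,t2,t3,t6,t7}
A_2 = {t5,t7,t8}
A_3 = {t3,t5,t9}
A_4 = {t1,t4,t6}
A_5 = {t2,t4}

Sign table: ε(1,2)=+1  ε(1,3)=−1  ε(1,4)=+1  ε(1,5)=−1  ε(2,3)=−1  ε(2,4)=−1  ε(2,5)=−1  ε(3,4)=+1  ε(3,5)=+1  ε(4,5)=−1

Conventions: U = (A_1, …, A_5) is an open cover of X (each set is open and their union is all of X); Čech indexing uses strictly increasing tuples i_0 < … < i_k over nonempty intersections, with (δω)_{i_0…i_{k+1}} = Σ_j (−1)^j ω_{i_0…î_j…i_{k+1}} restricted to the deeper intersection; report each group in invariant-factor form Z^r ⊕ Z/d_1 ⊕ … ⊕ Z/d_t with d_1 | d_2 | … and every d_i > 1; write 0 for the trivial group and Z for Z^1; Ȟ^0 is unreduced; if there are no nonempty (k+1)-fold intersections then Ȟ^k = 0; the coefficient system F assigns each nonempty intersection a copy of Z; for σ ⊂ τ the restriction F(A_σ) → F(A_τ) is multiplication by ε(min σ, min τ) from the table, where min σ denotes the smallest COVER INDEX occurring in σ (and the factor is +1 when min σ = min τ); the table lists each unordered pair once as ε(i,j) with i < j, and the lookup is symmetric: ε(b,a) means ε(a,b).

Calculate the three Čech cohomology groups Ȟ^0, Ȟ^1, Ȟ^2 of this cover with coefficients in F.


nonempty intersections:
  A12={t7} A13={t3} A14={t1,t6} A15={t2} A23={t5} A45={t4}
C dims 5,6; δ0: rk 4, SNF 1^4
Ȟ^0: (5−4)−0=1 ⇒ Z
Ȟ^1: (6−0)−4=2 ⇒ Z^2
Ȟ^2: (0−0)−0=0 ⇒ 0

Ȟ^0(U;F) ≅ Z, Ȟ^1(U;F) ≅ Z^2 and Ȟ^2(U;F) ≅ 0


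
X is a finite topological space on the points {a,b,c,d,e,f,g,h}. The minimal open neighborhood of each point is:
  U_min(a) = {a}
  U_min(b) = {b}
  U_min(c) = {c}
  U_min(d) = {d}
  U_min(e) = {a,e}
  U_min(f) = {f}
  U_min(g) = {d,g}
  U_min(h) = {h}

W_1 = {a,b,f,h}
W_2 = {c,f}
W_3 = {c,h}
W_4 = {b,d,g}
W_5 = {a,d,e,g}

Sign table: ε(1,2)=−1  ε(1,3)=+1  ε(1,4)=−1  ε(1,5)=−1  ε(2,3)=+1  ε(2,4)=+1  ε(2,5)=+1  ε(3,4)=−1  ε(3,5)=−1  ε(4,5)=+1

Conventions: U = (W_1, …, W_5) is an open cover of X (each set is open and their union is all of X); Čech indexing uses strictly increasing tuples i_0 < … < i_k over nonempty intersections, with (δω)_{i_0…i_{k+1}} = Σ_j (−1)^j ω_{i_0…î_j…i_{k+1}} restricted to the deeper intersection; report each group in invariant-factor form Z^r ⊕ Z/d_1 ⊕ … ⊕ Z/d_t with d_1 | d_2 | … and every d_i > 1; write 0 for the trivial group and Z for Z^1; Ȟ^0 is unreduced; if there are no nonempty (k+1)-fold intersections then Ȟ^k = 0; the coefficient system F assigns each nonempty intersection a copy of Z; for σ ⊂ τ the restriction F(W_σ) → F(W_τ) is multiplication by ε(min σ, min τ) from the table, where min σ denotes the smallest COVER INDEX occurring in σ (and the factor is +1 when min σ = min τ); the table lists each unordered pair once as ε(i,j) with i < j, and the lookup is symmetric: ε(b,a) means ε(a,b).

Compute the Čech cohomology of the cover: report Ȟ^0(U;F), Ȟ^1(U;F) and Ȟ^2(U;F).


intersection data:
  W12={f} W13={h} W14={b} W15={a} W23={c} W45={d,g}
C dims 5,6; δ0: rk 5, SNF 1^4·2
Ȟ^0 = (5 − 5) − 0 = 0, so Ȟ^0 ≅ 0
Ȟ^1 = (6 − 0) − 5 = 1 plus torsion [2], so Ȟ^1 ≅ Z ⊕ Z/2
Ȟ^2 = (0 − 0) − 0 = 0, so Ȟ^2 ≅ 0

Ȟ^0 ≅ 0, Ȟ^1 ≅ Z ⊕ Z/2 and Ȟ^2 ≅ 0


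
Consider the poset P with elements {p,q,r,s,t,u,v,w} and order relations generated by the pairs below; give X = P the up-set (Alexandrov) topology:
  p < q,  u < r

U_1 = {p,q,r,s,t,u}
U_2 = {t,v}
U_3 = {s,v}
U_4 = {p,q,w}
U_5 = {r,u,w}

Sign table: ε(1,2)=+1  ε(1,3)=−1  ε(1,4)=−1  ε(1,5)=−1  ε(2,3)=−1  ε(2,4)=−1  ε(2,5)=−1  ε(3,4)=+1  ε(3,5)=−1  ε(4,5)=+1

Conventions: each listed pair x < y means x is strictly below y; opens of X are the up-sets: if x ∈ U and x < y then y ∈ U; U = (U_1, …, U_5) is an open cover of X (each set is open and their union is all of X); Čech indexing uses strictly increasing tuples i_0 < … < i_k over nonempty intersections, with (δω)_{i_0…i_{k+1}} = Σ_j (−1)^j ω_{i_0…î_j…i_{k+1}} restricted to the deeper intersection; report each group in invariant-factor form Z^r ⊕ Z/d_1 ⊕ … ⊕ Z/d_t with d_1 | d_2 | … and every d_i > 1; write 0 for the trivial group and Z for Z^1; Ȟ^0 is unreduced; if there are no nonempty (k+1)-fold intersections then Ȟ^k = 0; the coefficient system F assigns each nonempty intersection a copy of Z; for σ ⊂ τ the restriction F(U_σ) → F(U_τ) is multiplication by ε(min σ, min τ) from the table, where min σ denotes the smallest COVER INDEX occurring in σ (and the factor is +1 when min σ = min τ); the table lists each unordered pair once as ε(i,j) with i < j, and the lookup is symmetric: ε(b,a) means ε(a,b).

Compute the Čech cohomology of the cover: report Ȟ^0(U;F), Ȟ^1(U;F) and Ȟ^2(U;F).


cover nerve:
  U12={t} U13={s} U14={p,q} U15={r,u} U23={v} U45={w}
C dims 5,6; δ0: rk 4, SNF 1^4
Ȟ^0: (5−4)−0=1 ⇒ Z
Ȟ^1: (6−0)−4=2 ⇒ Z^2
Ȟ^2: (0−0)−0=0 ⇒ 0

Ȟ^0 = Z, Ȟ^1 = Z^2 and Ȟ^2 = 0


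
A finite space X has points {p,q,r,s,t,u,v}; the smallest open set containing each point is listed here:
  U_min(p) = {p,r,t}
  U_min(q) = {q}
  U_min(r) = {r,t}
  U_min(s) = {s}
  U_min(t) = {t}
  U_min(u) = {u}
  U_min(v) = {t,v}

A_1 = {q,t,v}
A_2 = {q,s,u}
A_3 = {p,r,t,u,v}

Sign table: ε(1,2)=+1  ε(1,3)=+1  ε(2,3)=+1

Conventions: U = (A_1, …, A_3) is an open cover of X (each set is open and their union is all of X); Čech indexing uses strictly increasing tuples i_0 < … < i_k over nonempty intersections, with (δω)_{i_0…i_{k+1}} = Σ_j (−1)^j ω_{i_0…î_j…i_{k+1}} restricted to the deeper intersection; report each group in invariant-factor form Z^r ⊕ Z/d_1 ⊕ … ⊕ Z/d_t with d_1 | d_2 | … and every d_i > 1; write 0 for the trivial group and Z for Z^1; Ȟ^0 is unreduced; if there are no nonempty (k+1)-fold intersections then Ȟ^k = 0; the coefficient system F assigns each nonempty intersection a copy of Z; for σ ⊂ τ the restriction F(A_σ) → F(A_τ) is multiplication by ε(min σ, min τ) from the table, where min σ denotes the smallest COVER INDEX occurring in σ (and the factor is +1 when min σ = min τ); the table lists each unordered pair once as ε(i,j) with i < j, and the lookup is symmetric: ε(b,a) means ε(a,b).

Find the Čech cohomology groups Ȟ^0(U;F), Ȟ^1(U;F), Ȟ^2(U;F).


cover nerve:
  A12={q} A13={t,v} A23={u}
C dims 3,3; δ0: rk 2, SNF 1^2
Ȟ^0: (3−2)−0=1 ⇒ Z
Ȟ^1: (3−0)−2=1 ⇒ Z
Ȟ^2: (0−0)−0=0 ⇒ 0

Ȟ^0 ≅ Z; Ȟ^1 ≅ Z; Ȟ^2 ≅ 0


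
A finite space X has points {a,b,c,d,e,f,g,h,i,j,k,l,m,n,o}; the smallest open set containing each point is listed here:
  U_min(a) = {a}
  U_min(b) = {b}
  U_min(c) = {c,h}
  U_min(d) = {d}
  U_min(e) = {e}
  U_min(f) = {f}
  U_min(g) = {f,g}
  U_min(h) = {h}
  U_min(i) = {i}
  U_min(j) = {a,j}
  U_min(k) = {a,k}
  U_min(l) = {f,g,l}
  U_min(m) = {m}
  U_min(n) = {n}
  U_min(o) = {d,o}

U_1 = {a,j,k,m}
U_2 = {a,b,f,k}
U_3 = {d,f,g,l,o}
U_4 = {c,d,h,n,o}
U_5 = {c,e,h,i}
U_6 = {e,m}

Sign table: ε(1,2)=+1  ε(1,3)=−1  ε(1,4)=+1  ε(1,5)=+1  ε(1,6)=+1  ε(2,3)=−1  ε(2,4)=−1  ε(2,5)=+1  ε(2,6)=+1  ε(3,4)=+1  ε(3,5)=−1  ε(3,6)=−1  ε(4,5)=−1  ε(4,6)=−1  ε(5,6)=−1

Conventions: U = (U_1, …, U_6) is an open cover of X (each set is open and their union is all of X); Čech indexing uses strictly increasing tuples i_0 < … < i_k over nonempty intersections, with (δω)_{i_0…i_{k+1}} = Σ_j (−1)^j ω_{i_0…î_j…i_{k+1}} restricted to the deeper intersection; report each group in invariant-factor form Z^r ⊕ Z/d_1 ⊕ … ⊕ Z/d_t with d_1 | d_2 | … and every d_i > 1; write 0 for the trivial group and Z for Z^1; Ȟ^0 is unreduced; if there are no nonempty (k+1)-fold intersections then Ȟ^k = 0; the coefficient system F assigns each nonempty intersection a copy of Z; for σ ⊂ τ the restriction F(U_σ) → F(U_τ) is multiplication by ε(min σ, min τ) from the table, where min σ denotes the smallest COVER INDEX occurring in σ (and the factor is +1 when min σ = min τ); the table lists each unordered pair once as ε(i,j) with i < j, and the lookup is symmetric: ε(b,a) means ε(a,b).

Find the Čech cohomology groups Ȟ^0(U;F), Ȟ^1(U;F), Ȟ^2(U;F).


intersection data:
  U12={a,k} U16={m} U23={f} U34={d,o} U45={c,h} U56={e}
C dims 6,6; δ0: rk 6, SNF 1^5·2
Ȟ^0 = (6 − 6) − 0 = 0, so Ȟ^0 ≅ 0
Ȟ^1 = (6 − 0) − 6 = 0 plus torsion [2], so Ȟ^1 ≅ Z/2
Ȟ^2 = (0 − 0) − 0 = 0, so Ȟ^2 ≅ 0

Ȟ^0 = 0; Ȟ^1 = Z/2; Ȟ^2 = 0


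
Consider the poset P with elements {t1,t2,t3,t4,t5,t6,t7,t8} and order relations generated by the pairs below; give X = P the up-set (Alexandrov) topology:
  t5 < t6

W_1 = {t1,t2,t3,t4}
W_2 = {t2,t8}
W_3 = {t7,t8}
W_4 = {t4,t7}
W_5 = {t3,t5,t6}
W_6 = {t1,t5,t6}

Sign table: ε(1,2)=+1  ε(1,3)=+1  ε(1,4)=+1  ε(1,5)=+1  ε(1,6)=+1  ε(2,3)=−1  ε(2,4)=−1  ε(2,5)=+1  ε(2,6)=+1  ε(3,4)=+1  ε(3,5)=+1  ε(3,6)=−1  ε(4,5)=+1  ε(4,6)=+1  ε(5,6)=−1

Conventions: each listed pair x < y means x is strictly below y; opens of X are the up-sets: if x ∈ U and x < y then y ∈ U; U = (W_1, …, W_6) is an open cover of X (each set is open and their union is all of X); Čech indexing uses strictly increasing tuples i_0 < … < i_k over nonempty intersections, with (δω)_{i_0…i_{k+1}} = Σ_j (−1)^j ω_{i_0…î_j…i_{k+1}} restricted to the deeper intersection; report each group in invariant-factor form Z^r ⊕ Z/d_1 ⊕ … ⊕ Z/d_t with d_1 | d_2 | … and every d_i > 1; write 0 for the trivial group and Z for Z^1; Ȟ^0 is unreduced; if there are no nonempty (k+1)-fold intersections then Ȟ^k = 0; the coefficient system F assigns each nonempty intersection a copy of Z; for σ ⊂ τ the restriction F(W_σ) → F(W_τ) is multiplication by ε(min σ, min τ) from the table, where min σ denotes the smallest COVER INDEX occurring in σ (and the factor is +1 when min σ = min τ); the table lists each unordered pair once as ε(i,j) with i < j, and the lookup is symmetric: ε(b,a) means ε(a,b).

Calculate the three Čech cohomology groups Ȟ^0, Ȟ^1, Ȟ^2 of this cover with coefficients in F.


nerve simplices:
  W12={t2} W14={t4} W15={t3} W16={t1} W23={t8} W34={t7} W56={t5,t6}
C dims 6,7; δ0: rk 6, SNF 1^5·2
degree 0: 6−6−0 = 0 → Ȟ^0 ≅ 0
degree 1: 7−0−6 = 1 plus torsion [2] → Ȟ^1 ≅ Z ⊕ Z/2
degree 2: 0−0−0 = 0 → Ȟ^2 ≅ 0

Ȟ^0 = 0, Ȟ^1 = Z ⊕ Z/2 and Ȟ^2 = 0


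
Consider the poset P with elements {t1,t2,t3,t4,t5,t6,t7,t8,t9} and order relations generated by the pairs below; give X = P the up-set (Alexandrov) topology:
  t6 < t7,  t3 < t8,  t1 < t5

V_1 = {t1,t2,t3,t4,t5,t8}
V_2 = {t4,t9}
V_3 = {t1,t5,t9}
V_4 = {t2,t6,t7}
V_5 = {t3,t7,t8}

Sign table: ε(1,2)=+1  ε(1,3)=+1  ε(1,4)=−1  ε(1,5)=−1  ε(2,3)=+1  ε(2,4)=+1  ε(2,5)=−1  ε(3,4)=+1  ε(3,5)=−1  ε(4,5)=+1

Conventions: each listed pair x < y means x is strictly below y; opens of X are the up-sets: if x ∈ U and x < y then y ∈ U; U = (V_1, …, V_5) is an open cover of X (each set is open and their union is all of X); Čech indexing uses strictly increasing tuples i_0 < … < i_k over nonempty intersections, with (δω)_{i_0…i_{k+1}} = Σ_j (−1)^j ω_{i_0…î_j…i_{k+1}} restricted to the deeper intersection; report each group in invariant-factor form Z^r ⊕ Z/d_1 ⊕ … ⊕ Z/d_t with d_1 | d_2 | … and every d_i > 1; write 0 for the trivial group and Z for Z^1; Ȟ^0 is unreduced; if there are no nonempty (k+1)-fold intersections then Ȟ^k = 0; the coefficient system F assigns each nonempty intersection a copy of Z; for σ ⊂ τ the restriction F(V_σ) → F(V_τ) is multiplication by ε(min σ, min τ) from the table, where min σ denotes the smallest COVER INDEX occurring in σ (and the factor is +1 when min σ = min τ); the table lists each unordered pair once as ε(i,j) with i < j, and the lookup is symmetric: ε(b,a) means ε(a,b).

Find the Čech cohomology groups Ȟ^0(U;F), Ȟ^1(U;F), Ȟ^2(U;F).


Ȟ^0 ≅ Z; Ȟ^1 ≅ Z^2; Ȟ^2 ≅ 0

nonempty intersections:
  V12={t4} V13={t1,t5} V14={t2} V15={t3,t8} V23={t9} V45={t7}
C dims 5,6; δ0: rk 4, SNF 1^4
Ȟ^0: (5−4)−0=1 ⇒ Z
Ȟ^1: (6−0)−4=2 ⇒ Z^2
Ȟ^2: (0−0)−0=0 ⇒ 0


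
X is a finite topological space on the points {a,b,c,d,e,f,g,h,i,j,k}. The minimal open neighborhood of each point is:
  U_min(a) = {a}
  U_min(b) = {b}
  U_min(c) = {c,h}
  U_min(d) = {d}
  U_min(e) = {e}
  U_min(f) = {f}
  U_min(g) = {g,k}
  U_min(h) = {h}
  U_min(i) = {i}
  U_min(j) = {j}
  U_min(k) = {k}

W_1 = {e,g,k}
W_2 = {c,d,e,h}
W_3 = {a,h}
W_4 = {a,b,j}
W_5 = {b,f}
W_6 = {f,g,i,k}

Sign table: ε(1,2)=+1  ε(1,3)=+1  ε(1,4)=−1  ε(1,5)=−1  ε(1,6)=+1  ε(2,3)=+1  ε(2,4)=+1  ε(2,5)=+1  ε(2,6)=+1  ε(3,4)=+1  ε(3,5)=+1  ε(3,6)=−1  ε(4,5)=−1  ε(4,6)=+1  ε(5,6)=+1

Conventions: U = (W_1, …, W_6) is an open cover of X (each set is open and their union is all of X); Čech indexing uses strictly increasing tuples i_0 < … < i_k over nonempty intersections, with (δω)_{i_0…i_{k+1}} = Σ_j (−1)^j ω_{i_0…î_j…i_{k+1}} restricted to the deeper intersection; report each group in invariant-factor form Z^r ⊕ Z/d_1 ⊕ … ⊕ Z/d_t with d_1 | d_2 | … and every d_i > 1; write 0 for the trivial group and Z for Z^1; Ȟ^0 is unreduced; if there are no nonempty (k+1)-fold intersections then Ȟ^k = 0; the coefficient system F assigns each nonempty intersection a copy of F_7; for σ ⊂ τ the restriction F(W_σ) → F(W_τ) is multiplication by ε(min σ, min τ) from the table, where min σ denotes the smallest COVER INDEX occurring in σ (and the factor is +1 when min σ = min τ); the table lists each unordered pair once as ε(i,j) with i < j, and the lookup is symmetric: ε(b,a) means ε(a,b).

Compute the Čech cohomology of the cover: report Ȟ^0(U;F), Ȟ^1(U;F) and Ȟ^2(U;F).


nerve of the cover:
  W12={e} W16={g,k} W23={h} W34={a} W45={b} W56={f}
C dims 6,6; δ0: rk_F7 6
Ȟ^0 = (6 − 6) − 0 = 0, so Ȟ^0 ≅ 0
Ȟ^1 = (6 − 0) − 6 = 0, so Ȟ^1 ≅ 0
Ȟ^2 = (0 − 0) − 0 = 0, so Ȟ^2 ≅ 0

Ȟ^0(U;F) ≅ 0,  Ȟ^1(U;F) ≅ 0,  Ȟ^2(U;F) ≅ 0


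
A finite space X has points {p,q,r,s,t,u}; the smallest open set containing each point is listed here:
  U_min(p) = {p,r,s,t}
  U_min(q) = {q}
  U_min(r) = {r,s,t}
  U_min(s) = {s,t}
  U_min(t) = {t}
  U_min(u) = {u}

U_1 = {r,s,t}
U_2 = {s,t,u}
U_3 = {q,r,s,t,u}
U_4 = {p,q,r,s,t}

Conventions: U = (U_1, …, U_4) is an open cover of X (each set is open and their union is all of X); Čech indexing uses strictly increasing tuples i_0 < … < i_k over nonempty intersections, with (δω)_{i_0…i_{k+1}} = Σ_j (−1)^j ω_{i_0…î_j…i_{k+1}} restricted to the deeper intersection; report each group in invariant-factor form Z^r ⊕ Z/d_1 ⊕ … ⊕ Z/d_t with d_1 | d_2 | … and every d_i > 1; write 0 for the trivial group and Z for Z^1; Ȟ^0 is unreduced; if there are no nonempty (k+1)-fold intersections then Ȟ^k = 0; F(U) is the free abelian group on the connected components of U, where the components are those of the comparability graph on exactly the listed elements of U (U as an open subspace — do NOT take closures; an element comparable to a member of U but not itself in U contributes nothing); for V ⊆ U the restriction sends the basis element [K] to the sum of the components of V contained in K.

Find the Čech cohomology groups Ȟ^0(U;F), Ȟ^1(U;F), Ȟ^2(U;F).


Ȟ^0(U;F) ≅ Z^3,  Ȟ^1(U;F) ≅ 0,  Ȟ^2(U;F) ≅ 0

nonempty overlaps:
  U12={s,t} U13={r,s,t} U14={r,s,t} U23={s,t,u} U24={s,t} U34={q,r,s,t}
  U123={s,t} U124={s,t} U134={r,s,t} U234={s,t}
  U1234={s,t}
components per intersection:
  U1: {r,s,t}
  U2: {s,t} {u}
  U3: {q} {r,s,t} {u}
  U4: {p,r,s,t} {q}
  U12: {s,t}
  U13: {r,s,t}
  U14: {r,s,t}
  U23: {s,t} {u}
  U24: {s,t}
  U34: {q} {r,s,t}
  U123: {s,t}
  U124: {s,t}
  U134: {r,s,t}
  U234: {s,t}
  U1234: {s,t}
C dims 8,8,4,1; δ0: rk 5, SNF 1^5; δ1: rk 3, SNF 1^3; δ2: rk 1, SNF 1^1
degree 0: 8−5−0 = 3 → Ȟ^0 ≅ Z^3
degree 1: 8−3−5 = 0 → Ȟ^1 ≅ 0
degree 2: 4−1−3 = 0 → Ȟ^2 ≅ 0


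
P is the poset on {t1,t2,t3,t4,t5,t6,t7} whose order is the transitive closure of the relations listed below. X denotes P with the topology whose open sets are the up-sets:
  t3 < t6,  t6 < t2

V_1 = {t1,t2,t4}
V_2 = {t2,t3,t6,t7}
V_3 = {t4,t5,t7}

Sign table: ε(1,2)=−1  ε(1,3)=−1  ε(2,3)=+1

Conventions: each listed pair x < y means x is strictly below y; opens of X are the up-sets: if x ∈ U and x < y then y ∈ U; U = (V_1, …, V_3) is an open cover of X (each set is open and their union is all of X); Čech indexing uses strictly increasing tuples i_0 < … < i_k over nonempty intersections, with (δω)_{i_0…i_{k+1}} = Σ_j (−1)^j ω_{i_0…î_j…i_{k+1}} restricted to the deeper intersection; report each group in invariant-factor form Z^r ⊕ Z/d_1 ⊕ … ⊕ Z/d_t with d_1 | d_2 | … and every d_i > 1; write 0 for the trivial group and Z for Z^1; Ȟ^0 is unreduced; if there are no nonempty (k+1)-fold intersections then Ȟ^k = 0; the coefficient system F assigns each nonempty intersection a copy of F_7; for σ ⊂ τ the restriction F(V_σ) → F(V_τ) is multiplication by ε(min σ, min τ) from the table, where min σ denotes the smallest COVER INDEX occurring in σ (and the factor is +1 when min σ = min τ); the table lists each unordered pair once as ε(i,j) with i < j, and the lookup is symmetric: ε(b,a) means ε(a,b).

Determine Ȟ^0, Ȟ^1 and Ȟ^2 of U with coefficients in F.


Ȟ^0 ≅ Z/7, Ȟ^1 ≅ Z/7 and Ȟ^2 ≅ 0

nerve of the cover:
  V12={t2} V13={t4} V23={t7}
C dims 3,3; δ0: rk_F7 2
Ȟ^0 = (3 − 2) − 0 = 1, so Ȟ^0 ≅ Z/7
Ȟ^1 = (3 − 0) − 2 = 1, so Ȟ^1 ≅ Z/7
Ȟ^2 = (0 − 0) − 0 = 0, so Ȟ^2 ≅ 0


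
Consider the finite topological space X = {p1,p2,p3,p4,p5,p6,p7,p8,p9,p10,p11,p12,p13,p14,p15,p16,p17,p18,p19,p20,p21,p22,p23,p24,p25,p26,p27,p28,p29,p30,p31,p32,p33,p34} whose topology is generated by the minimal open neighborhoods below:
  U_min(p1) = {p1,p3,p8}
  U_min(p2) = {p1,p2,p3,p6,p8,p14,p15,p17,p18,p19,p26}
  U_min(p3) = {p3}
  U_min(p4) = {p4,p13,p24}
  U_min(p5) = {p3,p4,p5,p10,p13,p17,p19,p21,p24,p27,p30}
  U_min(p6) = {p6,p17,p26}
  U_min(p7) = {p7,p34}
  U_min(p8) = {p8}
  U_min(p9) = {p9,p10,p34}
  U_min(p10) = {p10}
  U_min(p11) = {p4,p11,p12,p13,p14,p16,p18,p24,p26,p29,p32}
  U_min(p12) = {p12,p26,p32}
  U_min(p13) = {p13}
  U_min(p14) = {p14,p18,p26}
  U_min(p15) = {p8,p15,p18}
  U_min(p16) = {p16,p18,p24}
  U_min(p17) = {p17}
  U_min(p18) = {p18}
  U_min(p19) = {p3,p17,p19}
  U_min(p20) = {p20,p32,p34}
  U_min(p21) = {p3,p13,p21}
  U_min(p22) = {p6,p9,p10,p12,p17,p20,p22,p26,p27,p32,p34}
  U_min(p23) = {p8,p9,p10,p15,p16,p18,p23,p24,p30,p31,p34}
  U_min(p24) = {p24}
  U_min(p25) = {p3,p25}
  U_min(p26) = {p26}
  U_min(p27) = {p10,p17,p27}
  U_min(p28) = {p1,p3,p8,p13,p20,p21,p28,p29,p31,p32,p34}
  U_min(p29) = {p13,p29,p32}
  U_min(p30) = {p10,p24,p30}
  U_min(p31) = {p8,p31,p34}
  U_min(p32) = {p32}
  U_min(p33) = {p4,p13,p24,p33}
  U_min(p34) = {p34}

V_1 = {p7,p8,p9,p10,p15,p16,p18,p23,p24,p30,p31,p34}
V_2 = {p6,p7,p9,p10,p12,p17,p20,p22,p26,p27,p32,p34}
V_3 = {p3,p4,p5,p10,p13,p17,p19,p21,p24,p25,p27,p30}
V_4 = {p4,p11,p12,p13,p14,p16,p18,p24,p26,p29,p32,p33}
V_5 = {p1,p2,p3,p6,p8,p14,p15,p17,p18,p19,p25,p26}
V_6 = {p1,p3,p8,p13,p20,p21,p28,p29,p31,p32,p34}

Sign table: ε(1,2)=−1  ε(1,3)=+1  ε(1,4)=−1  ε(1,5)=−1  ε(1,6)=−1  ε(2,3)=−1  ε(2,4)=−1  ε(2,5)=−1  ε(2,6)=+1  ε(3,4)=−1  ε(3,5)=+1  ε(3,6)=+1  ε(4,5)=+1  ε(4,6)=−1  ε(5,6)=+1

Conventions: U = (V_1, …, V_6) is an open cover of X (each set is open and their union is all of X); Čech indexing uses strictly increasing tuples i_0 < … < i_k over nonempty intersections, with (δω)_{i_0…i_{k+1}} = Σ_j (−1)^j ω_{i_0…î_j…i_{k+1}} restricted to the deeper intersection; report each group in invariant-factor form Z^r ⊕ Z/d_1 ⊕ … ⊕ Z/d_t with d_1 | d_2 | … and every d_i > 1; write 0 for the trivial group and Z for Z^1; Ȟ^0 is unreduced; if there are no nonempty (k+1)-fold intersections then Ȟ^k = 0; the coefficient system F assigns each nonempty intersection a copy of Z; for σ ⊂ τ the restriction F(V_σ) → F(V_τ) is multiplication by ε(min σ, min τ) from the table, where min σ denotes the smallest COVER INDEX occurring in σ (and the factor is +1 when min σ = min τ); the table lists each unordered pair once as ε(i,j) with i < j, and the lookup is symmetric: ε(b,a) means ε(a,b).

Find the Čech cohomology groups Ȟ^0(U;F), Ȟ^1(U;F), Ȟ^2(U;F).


Ȟ^0 = 0, Ȟ^1 = Z/2, Ȟ^2 = Z

cover nerve:
  V12={p7,p9,p10,p34} V13={p10,p24,p30} V14={p16,p18,p24} V15={p8,p15,p18} V16={p8,p31,p34} V23={p10,p17,p27} V24={p12,p26,p32} V25={p6,p17,p26} V26={p20,p32,p34} V34={p4,p13,p24} V35={p3,p17,p19,p25} V36={p3,p13,p21} V45={p14,p18,p26} V46={p13,p29,p32} V56={p1,p3,p8}
  V123={p10} V126={p34} V134={p24} V145={p18} V156={p8} V235={p17} V245={p26} V246={p32} V346={p13} V356={p3}
C dims 6,15,10; δ0: rk 6, SNF 1^5·2; δ1: rk 9, SNF 1^9
Ȟ^0: (6−6)−0=0 ⇒ 0
Ȟ^1: (15−9)−6=0 plus torsion [2] ⇒ Z/2
Ȟ^2: (10−0)−9=1 ⇒ Z
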